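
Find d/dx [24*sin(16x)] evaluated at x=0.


Apply the chain rule to differentiate 24*sin(16x):
d/dx [24*sin(16x)]
= 24 * cos(16x) * d/dx(16x)
= 24 * 16 * cos(16x)
= 384 * cos(16x)
Evaluate at x = 0:
= 384 * cos(0)
= 384 * 1
= 384

384


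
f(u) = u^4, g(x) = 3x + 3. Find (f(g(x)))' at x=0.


Using the chain rule: (f(g(x)))' = f'(g(x)) * g'(x)
First, find g(0):
g(0) = 3 * 0 + 3 = 3
Next, f'(u) = 4u^3
And g'(x) = 3
So f'(g(0)) * g'(0)
= 4 * 3^3 * 3
= 4 * 27 * 3
= 324

324


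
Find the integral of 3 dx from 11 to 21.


The integral of a constant k over [a, b] equals k * (b - a).
integral from 11 to 21 of 3 dx
= 3 * (21 - 11)
= 3 * 10
= 30

30


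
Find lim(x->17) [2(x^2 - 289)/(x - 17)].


Direct substitution gives 0/0, so we factor the numerator.
Factor: 2(x^2 - 289) = 2 * (x - 17)(x + 17)
Cancel the common factor (x - 17):
2(x^2 - 289)/(x - 17) = 2 * (x + 17)
Now substitute x = 17:
= 2 * (17 + 17) = 68

68


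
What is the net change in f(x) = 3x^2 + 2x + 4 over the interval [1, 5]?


Net change = f(b) - f(a)
f(x) = 3x^2 + 2x + 4
Compute f(5):
f(5) = 3 * 5^2 + 2 * 5 + 4
= 75 + 10 + 4
= 89
Compute f(1):
f(1) = 3 * 1^2 + 2 * 1 + 4
= 3 + 2 + 4
= 9
Net change = 89 - 9 = 80

80


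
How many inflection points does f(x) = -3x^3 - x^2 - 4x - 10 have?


Inflection points occur where f''(x) = 0 and concavity changes.
f(x) = -3x^3 - x^2 - 4x - 10
f'(x) = -9x^2 - 2x - 4
f''(x) = -18x - 2
Set f''(x) = 0:
-18x - 2 = 0
x = 2 / (-18) = -1/9
Since f''(x) is linear (degree 1), it changes sign at this point.
Therefore there is exactly 1 inflection point.

1


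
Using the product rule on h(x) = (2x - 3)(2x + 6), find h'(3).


Let u(x) = 2x - 3 and v(x) = 2x + 6
u'(x) = 2
v'(x) = 2
Product rule: h'(x) = u'(x)*v(x) + u(x)*v'(x)
= 2 * (2x + 6) + (2x - 3) * 2
At x = 3:
u(3) = 2 * 3 - 3 = 3
v(3) = 2 * 3 + 6 = 12
h'(3) = 2 * 12 + 3 * 2
= 24 + 6
= 30

30


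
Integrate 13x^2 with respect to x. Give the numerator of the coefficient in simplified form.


Apply the power rule for integration:
integral of ax^n dx = a/(n+1) * x^(n+1) + C
integral of 13x^2 dx
= 13/3 * x^3 + C
The coefficient in lowest terms is 13/3, and its numerator is 13

13


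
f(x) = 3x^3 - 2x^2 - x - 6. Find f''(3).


First derivative:
f'(x) = 9x^2 - 4x - 1
Second derivative:
f''(x) = 18x - 4
Substitute x = 3:
f''(3) = 18 * 3 - 4
= 54 - 4
= 50

50


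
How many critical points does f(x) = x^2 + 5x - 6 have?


Find where f'(x) = 0:
f'(x) = 2x + 5
Set f'(x) = 0:
2x + 5 = 0
x = -5 / 2 = -5/2
This is a linear equation in x, so there is exactly one solution.
Number of critical points: 1

1


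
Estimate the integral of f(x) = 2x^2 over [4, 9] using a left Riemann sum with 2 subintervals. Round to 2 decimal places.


Left Riemann sum uses left endpoints of each subinterval.
Interval: [4, 9], n = 2
dx = (9 - 4) / 2 = 5/2
Left endpoints: [4, 13/2]
f values: [32, 169/2]
Sum = dx * (sum of f values)
= 5/2 * 233/2
= 1165/4 = 291.25

291.25


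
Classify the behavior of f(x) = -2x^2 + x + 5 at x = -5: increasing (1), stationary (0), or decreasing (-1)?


Compute f'(x) to determine behavior:
f'(x) = -4x + 1
f'(-5) = -4 * (-5) + 1
= 20 + 1
= 21
Since f'(-5) > 0, the function is increasing (1)

1


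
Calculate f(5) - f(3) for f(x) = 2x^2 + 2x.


Net change = f(b) - f(a)
f(x) = 2x^2 + 2x
Compute f(5):
f(5) = 2 * 5^2 + 2 * 5 + 0
= 50 + 10 + 0
= 60
Compute f(3):
f(3) = 2 * 3^2 + 2 * 3 + 0
= 18 + 6 + 0
= 24
Net change = 60 - 24 = 36

36


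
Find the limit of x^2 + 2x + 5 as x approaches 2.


Since polynomials are continuous, we use direct substitution.
lim(x->2) of x^2 + 2x + 5
= 1 * 2^2 + 2 * 2 + 5
= 4 + 4 + 5
= 13

13


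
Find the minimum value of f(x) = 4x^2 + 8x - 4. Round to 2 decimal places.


For a quadratic f(x) = ax^2 + bx + c with a > 0, the minimum is at the vertex.
Vertex x-coordinate: x = -b/(2a)
x = -(8) / (2 * 4)
x = -8/8 = -1
Substitute back to find the minimum value:
f(-1) = 4 * (-1)^2 + 8 * (-1) - 4
= 4 - 8 - 4
= -8 = -8.00

-8.00


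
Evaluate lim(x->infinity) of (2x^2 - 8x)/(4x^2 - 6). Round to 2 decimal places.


For limits at infinity with equal-degree polynomials,
we compare leading coefficients.
Numerator leading term: 2x^2
Denominator leading term: 4x^2
Divide both by x^2:
lim = (2 - 8/x) / (4 - 6/x^2)
As x -> infinity, the 1/x and 1/x^2 terms vanish:
= 2/4 = 1/2 = 0.50

0.50


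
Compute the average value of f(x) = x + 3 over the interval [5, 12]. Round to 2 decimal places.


Average value = 1/(b-a) * integral from a to b of f(x) dx
First compute the integral of x + 3:
F(x) = (1/2)x^2 + 3x
F(12) = 1/2 * 144 + 3 * 12 = 108
F(5) = 1/2 * 25 + 3 * 5 = 55/2
Integral = 108 - 55/2 = 161/2
Average = (161/2) / (12 - 5) = (161/2) / 7
= 23/2 = 11.50

11.50


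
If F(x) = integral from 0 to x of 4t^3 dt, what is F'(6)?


By the Fundamental Theorem of Calculus (Part 1):
If F(x) = integral from 0 to x of f(t) dt, then F'(x) = f(x)
Here f(t) = 4t^3
So F'(x) = 4x^3
Evaluate at x = 6:
F'(6) = 4 * 6^3
= 4 * 216
= 864

864


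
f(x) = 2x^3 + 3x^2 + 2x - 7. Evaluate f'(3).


Differentiate f(x) = 2x^3 + 3x^2 + 2x - 7 term by term:
f'(x) = 6x^2 + 6x + 2
Substitute x = 3:
f'(3) = 6 * 3^2 + 6 * 3 + 2
= 54 + 18 + 2
= 74

74


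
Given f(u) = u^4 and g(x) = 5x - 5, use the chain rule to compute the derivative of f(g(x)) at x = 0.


Using the chain rule: (f(g(x)))' = f'(g(x)) * g'(x)
First, find g(0):
g(0) = 5 * 0 - 5 = -5
Next, f'(u) = 4u^3
And g'(x) = 5
So f'(g(0)) * g'(0)
= 4 * (-5)^3 * 5
= 4 * (-125) * 5
= -2500

-2500


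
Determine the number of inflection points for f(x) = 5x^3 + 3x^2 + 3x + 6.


Inflection points occur where f''(x) = 0 and concavity changes.
f(x) = 5x^3 + 3x^2 + 3x + 6
f'(x) = 15x^2 + 6x + 3
f''(x) = 30x + 6
Set f''(x) = 0:
30x + 6 = 0
x = -6 / 30 = -1/5
Since f''(x) is linear (degree 1), it changes sign at this point.
Therefore there is exactly 1 inflection point.

1


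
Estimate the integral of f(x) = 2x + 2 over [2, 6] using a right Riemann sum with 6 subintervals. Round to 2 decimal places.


Right Riemann sum uses right endpoints of each subinterval.
Interval: [2, 6], n = 6
dx = (6 - 2) / 6 = 2/3
Right endpoints: [8/3, 10/3, 4, 14/3, 16/3, 6]
f values: [22/3, 26/3, 10, 34/3, 38/3, 14]
Sum = dx * (sum of f values)
= 2/3 * 64
= 128/3 ≈ 42.67

42.67


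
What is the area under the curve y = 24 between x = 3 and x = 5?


The area under a constant function y = 24 is a rectangle.
Width = 5 - 3 = 2
Height = 24
Area = width * height
= 2 * 24
= 48

48


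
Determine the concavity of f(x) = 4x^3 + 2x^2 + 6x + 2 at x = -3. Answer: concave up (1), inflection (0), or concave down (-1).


Concavity is determined by the sign of f''(x).
f(x) = 4x^3 + 2x^2 + 6x + 2
f'(x) = 12x^2 + 4x + 6
f''(x) = 24x + 4
f''(-3) = 24 * (-3) + 4
= -72 + 4
= -68
Since f''(-3) < 0, the function is concave down (-1)

-1


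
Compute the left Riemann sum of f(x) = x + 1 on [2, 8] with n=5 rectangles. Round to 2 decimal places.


Left Riemann sum uses left endpoints of each subinterval.
Interval: [2, 8], n = 5
dx = (8 - 2) / 5 = 6/5
Left endpoints: [2, 16/5, 22/5, 28/5, 34/5]
f values: [3, 21/5, 27/5, 33/5, 39/5]
Sum = dx * (sum of f values)
= 6/5 * 27
= 162/5 = 32.40

32.40


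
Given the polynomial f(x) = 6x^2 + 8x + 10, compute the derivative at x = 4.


Differentiate term by term using power and sum rules:
f(x) = 6x^2 + 8x + 10
f'(x) = 12x + 8
Substitute x = 4:
f'(4) = 12 * 4 + 8
= 48 + 8
= 56

56


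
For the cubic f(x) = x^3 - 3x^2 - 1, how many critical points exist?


Find where f'(x) = 0:
f(x) = x^3 - 3x^2 - 1
f'(x) = 3x^2 - 6x
This is a quadratic in x. Use the discriminant to count real roots.
Discriminant = (-6)^2 - 4 * 3 * 0
= 36 - 0
= 36
Since discriminant > 0, f'(x) = 0 has 2 real solutions.
Number of critical points: 2

2


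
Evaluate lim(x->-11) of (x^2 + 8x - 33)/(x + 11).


Direct substitution gives 0/0, so we factor the numerator.
Factor: (x^2 + 8x - 33) = (x + 11)(x - 3)
Cancel the common factor (x + 11):
(x^2 + 8x - 33)/(x + 11) = (x - 3)
Now substitute x = -11:
= (-11) - (3) = -14

-14


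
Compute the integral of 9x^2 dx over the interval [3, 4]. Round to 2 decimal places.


Find the antiderivative of 9x^2:
F(x) = 9/3 * x^3
Apply the Fundamental Theorem of Calculus:
F(4) - F(3)
= 9/3 * 4^3 - 9/3 * 3^3
= 9/3 * (64 - 27)
= 9/3 * 37
= 111 = 111.00

111.00


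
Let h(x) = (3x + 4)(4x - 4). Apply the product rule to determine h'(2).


Let u(x) = 3x + 4 and v(x) = 4x - 4
u'(x) = 3
v'(x) = 4
Product rule: h'(x) = u'(x)*v(x) + u(x)*v'(x)
= 3 * (4x - 4) + (3x + 4) * 4
At x = 2:
u(2) = 3 * 2 + 4 = 10
v(2) = 4 * 2 - 4 = 4
h'(2) = 3 * 4 + 10 * 4
= 12 + 40
= 52

52


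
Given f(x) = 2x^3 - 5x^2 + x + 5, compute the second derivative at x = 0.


First derivative:
f'(x) = 6x^2 - 10x + 1
Second derivative:
f''(x) = 12x - 10
Substitute x = 0:
f''(0) = 12 * 0 - 10
= 0 - 10
= -10

-10


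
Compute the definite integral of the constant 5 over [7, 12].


The integral of a constant k over [a, b] equals k * (b - a).
integral from 7 to 12 of 5 dx
= 5 * (12 - 7)
= 5 * 5
= 25

25


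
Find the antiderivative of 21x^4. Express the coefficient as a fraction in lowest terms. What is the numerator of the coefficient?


Apply the power rule for integration:
integral of ax^n dx = a/(n+1) * x^(n+1) + C
integral of 21x^4 dx
= 21/5 * x^5 + C
The coefficient in lowest terms is 21/5, and its numerator is 21

21


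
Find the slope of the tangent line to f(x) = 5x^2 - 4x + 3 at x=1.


The slope of the tangent line equals f'(x) at the point.
f(x) = 5x^2 - 4x + 3
f'(x) = 10x - 4
At x = 1:
f'(1) = 10 * 1 - 4
= 10 - 4
= 6

6


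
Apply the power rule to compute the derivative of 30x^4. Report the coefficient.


We apply the power rule: d/dx [ax^n] = a*n * x^(n-1)
d/dx [30x^4]
= 30 * 4 * x^(4-1)
= 120x^3
The coefficient is 120

120


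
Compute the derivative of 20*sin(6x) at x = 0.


Apply the chain rule to differentiate 20*sin(6x):
d/dx [20*sin(6x)]
= 20 * cos(6x) * d/dx(6x)
= 20 * 6 * cos(6x)
= 120 * cos(6x)
Evaluate at x = 0:
= 120 * cos(0)
= 120 * 1
= 120

120


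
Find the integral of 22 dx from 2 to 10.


The integral of a constant k over [a, b] equals k * (b - a).
integral from 2 to 10 of 22 dx
= 22 * (10 - 2)
= 22 * 8
= 176

176


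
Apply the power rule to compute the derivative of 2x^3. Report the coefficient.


We apply the power rule: d/dx [ax^n] = a*n * x^(n-1)
d/dx [2x^3]
= 2 * 3 * x^(3-1)
= 6x^2
The coefficient is 6

6


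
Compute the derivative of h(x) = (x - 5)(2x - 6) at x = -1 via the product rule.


Let u(x) = x - 5 and v(x) = 2x - 6
u'(x) = 1
v'(x) = 2
Product rule: h'(x) = u'(x)*v(x) + u(x)*v'(x)
= 1 * (2x - 6) + (x - 5) * 2
At x = -1:
u(-1) = 1 * (-1) - 5 = -6
v(-1) = 2 * (-1) - 6 = -8
h'(-1) = 1 * (-8) + (-6) * 2
= -8 - 12
= -20

-20


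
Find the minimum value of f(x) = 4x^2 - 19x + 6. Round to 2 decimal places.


For a quadratic f(x) = ax^2 + bx + c with a > 0, the minimum is at the vertex.
Vertex x-coordinate: x = -b/(2a)
x = -(-19) / (2 * 4)
x = 19/8
Substitute back to find the minimum value:
f(19/8) = 4 * (19/8)^2 - 19 * (19/8) + 6
= 361/16 - 361/8 + 6
= -265/16 ≈ -16.56

-16.56


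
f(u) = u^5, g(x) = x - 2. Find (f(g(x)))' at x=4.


Using the chain rule: (f(g(x)))' = f'(g(x)) * g'(x)
First, find g(4):
g(4) = 1 * 4 - 2 = 2
Next, f'(u) = 5u^4
And g'(x) = 1
So f'(g(4)) * g'(4)
= 5 * 2^4 * 1
= 5 * 16 * 1
= 80

80


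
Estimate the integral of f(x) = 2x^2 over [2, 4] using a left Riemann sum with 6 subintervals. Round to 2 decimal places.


Left Riemann sum uses left endpoints of each subinterval.
Interval: [2, 4], n = 6
dx = (4 - 2) / 6 = 1/3
Left endpoints: [2, 7/3, 8/3, 3, 10/3, 11/3]
f values: [8, 98/9, 128/9, 18, 200/9, 242/9]
Sum = dx * (sum of f values)
= 1/3 * 902/9
= 902/27 ≈ 33.41

33.41


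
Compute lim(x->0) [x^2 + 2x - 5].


Since polynomials are continuous, we use direct substitution.
lim(x->0) of x^2 + 2x - 5
= 1 * 0^2 + 2 * 0 - 5
= 0 + 0 - 5
= -5

-5


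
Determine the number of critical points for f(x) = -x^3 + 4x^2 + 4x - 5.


Find where f'(x) = 0:
f(x) = -x^3 + 4x^2 + 4x - 5
f'(x) = -3x^2 + 8x + 4
This is a quadratic in x. Use the discriminant to count real roots.
Discriminant = (8)^2 - 4 * (-3) * 4
= 64 - (-48)
= 112
Since discriminant > 0, f'(x) = 0 has 2 real solutions.
Number of critical points: 2

2


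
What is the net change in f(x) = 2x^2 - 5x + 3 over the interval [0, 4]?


Net change = f(b) - f(a)
f(x) = 2x^2 - 5x + 3
Compute f(4):
f(4) = 2 * 4^2 - 5 * 4 + 3
= 32 - 20 + 3
= 15
Compute f(0):
f(0) = 2 * 0^2 - 5 * 0 + 3
= 0 + 0 + 3
= 3
Net change = 15 - 3 = 12

12


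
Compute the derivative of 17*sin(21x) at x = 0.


Apply the chain rule to differentiate 17*sin(21x):
d/dx [17*sin(21x)]
= 17 * cos(21x) * d/dx(21x)
= 17 * 21 * cos(21x)
= 357 * cos(21x)
Evaluate at x = 0:
= 357 * cos(0)
= 357 * 1
= 357

357


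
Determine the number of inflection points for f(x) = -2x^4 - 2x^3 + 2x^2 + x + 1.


Inflection points occur where f''(x) = 0 and concavity changes.
f(x) = -2x^4 - 2x^3 + 2x^2 + x + 1
f'(x) = -8x^3 - 6x^2 + 4x + 1
f''(x) = -24x^2 - 12x + 4
This is a quadratic in x. Use the discriminant to count real roots.
Discriminant = (-12)^2 - 4 * (-24) * 4
= 144 - (-384)
= 528
Since discriminant > 0, f''(x) = 0 has 2 distinct real solutions.
A quadratic with two distinct real roots changes sign at each root, so concavity changes at both.
Number of inflection points: 2

2


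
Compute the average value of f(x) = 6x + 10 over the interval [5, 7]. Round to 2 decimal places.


Average value = 1/(b-a) * integral from a to b of f(x) dx
First compute the integral of 6x + 10:
F(x) = 3x^2 + 10x
F(7) = 3 * 49 + 10 * 7 = 217
F(5) = 3 * 25 + 10 * 5 = 125
Integral = 217 - 125 = 92
Average = 92 / (7 - 5) = 92 / 2
= 46 = 46.00

46.00


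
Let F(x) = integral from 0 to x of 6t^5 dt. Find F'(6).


By the Fundamental Theorem of Calculus (Part 1):
If F(x) = integral from 0 to x of f(t) dt, then F'(x) = f(x)
Here f(t) = 6t^5
So F'(x) = 6x^5
Evaluate at x = 6:
F'(6) = 6 * 6^5
= 6 * 7776
= 46656

46656


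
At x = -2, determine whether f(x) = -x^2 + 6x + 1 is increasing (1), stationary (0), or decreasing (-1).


Compute f'(x) to determine behavior:
f'(x) = -2x + 6
f'(-2) = -2 * (-2) + 6
= 4 + 6
= 10
Since f'(-2) > 0, the function is increasing (1)

1


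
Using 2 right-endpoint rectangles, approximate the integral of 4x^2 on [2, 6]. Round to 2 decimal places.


Right Riemann sum uses right endpoints of each subinterval.
Interval: [2, 6], n = 2
dx = (6 - 2) / 2 = 2
Right endpoints: [4, 6]
f values: [64, 144]
Sum = dx * (sum of f values)
= 2 * 208
= 416 = 416.00

416.00


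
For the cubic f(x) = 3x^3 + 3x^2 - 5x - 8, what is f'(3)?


Differentiate f(x) = 3x^3 + 3x^2 - 5x - 8 term by term:
f'(x) = 9x^2 + 6x - 5
Substitute x = 3:
f'(3) = 9 * 3^2 + 6 * 3 - 5
= 81 + 18 - 5
= 94

94


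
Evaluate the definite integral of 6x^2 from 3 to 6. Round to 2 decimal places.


Find the antiderivative of 6x^2:
F(x) = 6/3 * x^3
Apply the Fundamental Theorem of Calculus:
F(6) - F(3)
= 6/3 * 6^3 - 6/3 * 3^3
= 6/3 * (216 - 27)
= 6/3 * 189
= 378 = 378.00

378.00


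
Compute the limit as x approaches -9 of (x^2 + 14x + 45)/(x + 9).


Direct substitution gives 0/0, so we factor the numerator.
Factor: (x^2 + 14x + 45) = (x + 9)(x + 5)
Cancel the common factor (x + 9):
(x^2 + 14x + 45)/(x + 9) = (x + 5)
Now substitute x = -9:
= (-9) - (-5) = -4

-4


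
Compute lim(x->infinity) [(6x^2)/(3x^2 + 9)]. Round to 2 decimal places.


For limits at infinity with equal-degree polynomials,
we compare leading coefficients.
Numerator leading term: 6x^2
Denominator leading term: 3x^2
Divide both by x^2:
lim = (6) / (3 + 9/x^2)
As x -> infinity, the 1/x and 1/x^2 terms vanish:
= 6/3 = 2 = 2.00

2.00


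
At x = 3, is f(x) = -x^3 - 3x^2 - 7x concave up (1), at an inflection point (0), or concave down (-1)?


Concavity is determined by the sign of f''(x).
f(x) = -x^3 - 3x^2 - 7x
f'(x) = -3x^2 - 6x - 7
f''(x) = -6x - 6
f''(3) = -6 * 3 - 6
= -18 - 6
= -24
Since f''(3) < 0, the function is concave down (-1)

-1


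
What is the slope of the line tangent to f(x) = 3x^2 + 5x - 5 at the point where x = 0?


The slope of the tangent line equals f'(x) at the point.
f(x) = 3x^2 + 5x - 5
f'(x) = 6x + 5
At x = 0:
f'(0) = 6 * 0 + 5
= 0 + 5
= 5

5


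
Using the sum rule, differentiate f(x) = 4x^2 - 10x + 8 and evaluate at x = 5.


Differentiate term by term using power and sum rules:
f(x) = 4x^2 - 10x + 8
f'(x) = 8x - 10
Substitute x = 5:
f'(5) = 8 * 5 - 10
= 40 - 10
= 30

30


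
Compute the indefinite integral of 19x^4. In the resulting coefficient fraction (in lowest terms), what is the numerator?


Apply the power rule for integration:
integral of ax^n dx = a/(n+1) * x^(n+1) + C
integral of 19x^4 dx
= 19/5 * x^5 + C
The coefficient in lowest terms is 19/5, and its numerator is 19

19


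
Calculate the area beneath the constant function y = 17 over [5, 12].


The area under a constant function y = 17 is a rectangle.
Width = 12 - 5 = 7
Height = 17
Area = width * height
= 7 * 17
= 119

119


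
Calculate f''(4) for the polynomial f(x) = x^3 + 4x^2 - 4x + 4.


First derivative:
f'(x) = 3x^2 + 8x - 4
Second derivative:
f''(x) = 6x + 8
Substitute x = 4:
f''(4) = 6 * 4 + 8
= 24 + 8
= 32

32


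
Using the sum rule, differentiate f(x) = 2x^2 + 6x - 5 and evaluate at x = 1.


Differentiate term by term using power and sum rules:
f(x) = 2x^2 + 6x - 5
f'(x) = 4x + 6
Substitute x = 1:
f'(1) = 4 * 1 + 6
= 4 + 6
= 10

10


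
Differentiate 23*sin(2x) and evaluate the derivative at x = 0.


Apply the chain rule to differentiate 23*sin(2x):
d/dx [23*sin(2x)]
= 23 * cos(2x) * d/dx(2x)
= 23 * 2 * cos(2x)
= 46 * cos(2x)
Evaluate at x = 0:
= 46 * cos(0)
= 46 * 1
= 46

46


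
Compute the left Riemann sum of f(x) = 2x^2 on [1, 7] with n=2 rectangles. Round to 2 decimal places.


Left Riemann sum uses left endpoints of each subinterval.
Interval: [1, 7], n = 2
dx = (7 - 1) / 2 = 3
Left endpoints: [1, 4]
f values: [2, 32]
Sum = dx * (sum of f values)
= 3 * 34
= 102 = 102.00

102.00


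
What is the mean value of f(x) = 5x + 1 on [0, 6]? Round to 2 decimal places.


Average value = 1/(b-a) * integral from a to b of f(x) dx
First compute the integral of 5x + 1:
F(x) = (5/2)x^2 + x
F(6) = 5/2 * 36 + 1 * 6 = 96
F(0) = 5/2 * 0 + 1 * 0 = 0
Integral = 96 - 0 = 96
Average = 96 / (6 - 0) = 96 / 6
= 16 = 16.00

16.00


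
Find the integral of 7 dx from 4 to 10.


The integral of a constant k over [a, b] equals k * (b - a).
integral from 4 to 10 of 7 dx
= 7 * (10 - 4)
= 7 * 6
= 42

42


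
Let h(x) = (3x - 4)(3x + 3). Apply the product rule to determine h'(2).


Let u(x) = 3x - 4 and v(x) = 3x + 3
u'(x) = 3
v'(x) = 3
Product rule: h'(x) = u'(x)*v(x) + u(x)*v'(x)
= 3 * (3x + 3) + (3x - 4) * 3
At x = 2:
u(2) = 3 * 2 - 4 = 2
v(2) = 3 * 2 + 3 = 9
h'(2) = 3 * 9 + 2 * 3
= 27 + 6
= 33

33


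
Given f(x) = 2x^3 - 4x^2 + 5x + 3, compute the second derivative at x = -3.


First derivative:
f'(x) = 6x^2 - 8x + 5
Second derivative:
f''(x) = 12x - 8
Substitute x = -3:
f''(-3) = 12 * (-3) - 8
= -36 - 8
= -44

-44


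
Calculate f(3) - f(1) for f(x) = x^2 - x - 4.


Net change = f(b) - f(a)
f(x) = x^2 - x - 4
Compute f(3):
f(3) = 1 * 3^2 - 1 * 3 - 4
= 9 - 3 - 4
= 2
Compute f(1):
f(1) = 1 * 1^2 - 1 * 1 - 4
= 1 - 1 - 4
= -4
Net change = 2 - (-4) = 6

6


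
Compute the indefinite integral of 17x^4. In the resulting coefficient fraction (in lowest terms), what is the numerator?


Apply the power rule for integration:
integral of ax^n dx = a/(n+1) * x^(n+1) + C
integral of 17x^4 dx
= 17/5 * x^5 + C
The coefficient in lowest terms is 17/5, and its numerator is 17

17


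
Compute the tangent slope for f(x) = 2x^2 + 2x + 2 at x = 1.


The slope of the tangent line equals f'(x) at the point.
f(x) = 2x^2 + 2x + 2
f'(x) = 4x + 2
At x = 1:
f'(1) = 4 * 1 + 2
= 4 + 2
= 6

6


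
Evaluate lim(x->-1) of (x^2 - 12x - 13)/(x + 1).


Direct substitution gives 0/0, so we factor the numerator.
Factor: (x^2 - 12x - 13) = (x + 1)(x - 13)
Cancel the common factor (x + 1):
(x^2 - 12x - 13)/(x + 1) = (x - 13)
Now substitute x = -1:
= (-1) - (13) = -14

-14


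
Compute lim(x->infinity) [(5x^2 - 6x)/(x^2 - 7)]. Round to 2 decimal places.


For limits at infinity with equal-degree polynomials,
we compare leading coefficients.
Numerator leading term: 5x^2
Denominator leading term: x^2
Divide both by x^2:
lim = (5 - 6/x) / (1 - 7/x^2)
As x -> infinity, the 1/x and 1/x^2 terms vanish:
= 5/1 = 5 = 5.00

5.00


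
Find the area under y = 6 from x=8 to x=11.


The area under a constant function y = 6 is a rectangle.
Width = 11 - 8 = 3
Height = 6
Area = width * height
= 3 * 6
= 18

18


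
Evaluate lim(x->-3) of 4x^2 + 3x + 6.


Since polynomials are continuous, we use direct substitution.
lim(x->-3) of 4x^2 + 3x + 6
= 4 * (-3)^2 + 3 * (-3) + 6
= 36 - 9 + 6
= 33

33


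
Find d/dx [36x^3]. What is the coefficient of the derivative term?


We apply the power rule: d/dx [ax^n] = a*n * x^(n-1)
d/dx [36x^3]
= 36 * 3 * x^(3-1)
= 108x^2
The coefficient is 108

108


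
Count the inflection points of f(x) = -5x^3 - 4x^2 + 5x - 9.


Inflection points occur where f''(x) = 0 and concavity changes.
f(x) = -5x^3 - 4x^2 + 5x - 9
f'(x) = -15x^2 - 8x + 5
f''(x) = -30x - 8
Set f''(x) = 0:
-30x - 8 = 0
x = 8 / (-30) = -4/15
Since f''(x) is linear (degree 1), it changes sign at this point.
Therefore there is exactly 1 inflection point.

1


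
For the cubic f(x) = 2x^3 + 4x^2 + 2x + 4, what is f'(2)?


Differentiate f(x) = 2x^3 + 4x^2 + 2x + 4 term by term:
f'(x) = 6x^2 + 8x + 2
Substitute x = 2:
f'(2) = 6 * 2^2 + 8 * 2 + 2
= 24 + 16 + 2
= 42

42


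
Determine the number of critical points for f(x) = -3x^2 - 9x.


Find where f'(x) = 0:
f'(x) = -6x - 9
Set f'(x) = 0:
-6x - 9 = 0
x = 9 / (-6) = -3/2
This is a linear equation in x, so there is exactly one solution.
Number of critical points: 1

1


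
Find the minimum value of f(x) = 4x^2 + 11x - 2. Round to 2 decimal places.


For a quadratic f(x) = ax^2 + bx + c with a > 0, the minimum is at the vertex.
Vertex x-coordinate: x = -b/(2a)
x = -(11) / (2 * 4)
x = -11/8
Substitute back to find the minimum value:
f(-11/8) = 4 * (-11/8)^2 + 11 * (-11/8) - 2
= 121/16 - 121/8 - 2
= -153/16 ≈ -9.56

-9.56


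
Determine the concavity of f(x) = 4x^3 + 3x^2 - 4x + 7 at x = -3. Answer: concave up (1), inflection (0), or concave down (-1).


Concavity is determined by the sign of f''(x).
f(x) = 4x^3 + 3x^2 - 4x + 7
f'(x) = 12x^2 + 6x - 4
f''(x) = 24x + 6
f''(-3) = 24 * (-3) + 6
= -72 + 6
= -66
Since f''(-3) < 0, the function is concave down (-1)

-1


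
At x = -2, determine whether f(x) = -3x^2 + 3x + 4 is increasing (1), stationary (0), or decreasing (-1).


Compute f'(x) to determine behavior:
f'(x) = -6x + 3
f'(-2) = -6 * (-2) + 3
= 12 + 3
= 15
Since f'(-2) > 0, the function is increasing (1)

1


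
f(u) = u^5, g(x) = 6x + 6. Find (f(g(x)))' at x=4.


Using the chain rule: (f(g(x)))' = f'(g(x)) * g'(x)
First, find g(4):
g(4) = 6 * 4 + 6 = 30
Next, f'(u) = 5u^4
And g'(x) = 6
So f'(g(4)) * g'(4)
= 5 * 30^4 * 6
= 5 * 810000 * 6
= 24300000

24300000


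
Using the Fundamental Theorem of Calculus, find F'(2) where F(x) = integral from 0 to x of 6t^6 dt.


By the Fundamental Theorem of Calculus (Part 1):
If F(x) = integral from 0 to x of f(t) dt, then F'(x) = f(x)
Here f(t) = 6t^6
So F'(x) = 6x^6
Evaluate at x = 2:
F'(2) = 6 * 2^6
= 6 * 64
= 384

384


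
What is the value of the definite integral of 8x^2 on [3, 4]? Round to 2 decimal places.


Find the antiderivative of 8x^2:
F(x) = 8/3 * x^3
Apply the Fundamental Theorem of Calculus:
F(4) - F(3)
= 8/3 * 4^3 - 8/3 * 3^3
= 8/3 * (64 - 27)
= 8/3 * 37
= 296/3 ≈ 98.67

98.67


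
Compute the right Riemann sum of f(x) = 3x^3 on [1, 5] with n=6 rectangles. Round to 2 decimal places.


Right Riemann sum uses right endpoints of each subinterval.
Interval: [1, 5], n = 6
dx = (5 - 1) / 6 = 2/3
Right endpoints: [5/3, 7/3, 3, 11/3, 13/3, 5]
f values: [125/9, 343/9, 81, 1331/9, 2197/9, 375]
Sum = dx * (sum of f values)
= 2/3 * 900
= 600 = 600.00

600.00


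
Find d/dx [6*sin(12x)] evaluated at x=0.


Apply the chain rule to differentiate 6*sin(12x):
d/dx [6*sin(12x)]
= 6 * cos(12x) * d/dx(12x)
= 6 * 12 * cos(12x)
= 72 * cos(12x)
Evaluate at x = 0:
= 72 * cos(0)
= 72 * 1
= 72

72


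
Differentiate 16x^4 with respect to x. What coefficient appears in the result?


We apply the power rule: d/dx [ax^n] = a*n * x^(n-1)
d/dx [16x^4]
= 16 * 4 * x^(4-1)
= 64x^3
The coefficient is 64

64


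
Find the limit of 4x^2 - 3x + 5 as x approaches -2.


Since polynomials are continuous, we use direct substitution.
lim(x->-2) of 4x^2 - 3x + 5
= 4 * (-2)^2 - 3 * (-2) + 5
= 16 + 6 + 5
= 27

27


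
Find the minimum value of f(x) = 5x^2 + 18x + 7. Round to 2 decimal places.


For a quadratic f(x) = ax^2 + bx + c with a > 0, the minimum is at the vertex.
Vertex x-coordinate: x = -b/(2a)
x = -(18) / (2 * 5)
x = -18/10 = -9/5
Substitute back to find the minimum value:
f(-9/5) = 5 * (-9/5)^2 + 18 * (-9/5) + 7
= 81/5 - 162/5 + 7
= -46/5 = -9.20

-9.20


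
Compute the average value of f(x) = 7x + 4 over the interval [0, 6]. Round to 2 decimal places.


Average value = 1/(b-a) * integral from a to b of f(x) dx
First compute the integral of 7x + 4:
F(x) = (7/2)x^2 + 4x
F(6) = 7/2 * 36 + 4 * 6 = 150
F(0) = 7/2 * 0 + 4 * 0 = 0
Integral = 150 - 0 = 150
Average = 150 / (6 - 0) = 150 / 6
= 25 = 25.00

25.00


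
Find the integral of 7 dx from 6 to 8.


The integral of a constant k over [a, b] equals k * (b - a).
integral from 6 to 8 of 7 dx
= 7 * (8 - 6)
= 7 * 2
= 14

14


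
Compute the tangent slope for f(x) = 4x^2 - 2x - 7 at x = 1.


The slope of the tangent line equals f'(x) at the point.
f(x) = 4x^2 - 2x - 7
f'(x) = 8x - 2
At x = 1:
f'(1) = 8 * 1 - 2
= 8 - 2
= 6

6


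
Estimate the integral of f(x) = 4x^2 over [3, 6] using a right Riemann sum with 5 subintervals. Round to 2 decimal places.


Right Riemann sum uses right endpoints of each subinterval.
Interval: [3, 6], n = 5
dx = (6 - 3) / 5 = 3/5
Right endpoints: [18/5, 21/5, 24/5, 27/5, 6]
f values: [1296/25, 1764/25, 2304/25, 2916/25, 144]
Sum = dx * (sum of f values)
= 3/5 * 2376/5
= 7128/25 = 285.12

285.12


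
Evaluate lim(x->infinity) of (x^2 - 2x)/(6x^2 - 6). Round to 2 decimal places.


For limits at infinity with equal-degree polynomials,
we compare leading coefficients.
Numerator leading term: x^2
Denominator leading term: 6x^2
Divide both by x^2:
lim = (1 - 2/x) / (6 - 6/x^2)
As x -> infinity, the 1/x and 1/x^2 terms vanish:
= 1/6 ≈ 0.17

0.17


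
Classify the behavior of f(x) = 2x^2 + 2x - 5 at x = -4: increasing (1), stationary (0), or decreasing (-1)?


Compute f'(x) to determine behavior:
f'(x) = 4x + 2
f'(-4) = 4 * (-4) + 2
= -16 + 2
= -14
Since f'(-4) < 0, the function is decreasing (-1)

-1


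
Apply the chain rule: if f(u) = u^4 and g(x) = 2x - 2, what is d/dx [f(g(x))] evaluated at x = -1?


Using the chain rule: (f(g(x)))' = f'(g(x)) * g'(x)
First, find g(-1):
g(-1) = 2 * (-1) - 2 = -4
Next, f'(u) = 4u^3
And g'(x) = 2
So f'(g(-1)) * g'(-1)
= 4 * (-4)^3 * 2
= 4 * (-64) * 2
= -512

-512


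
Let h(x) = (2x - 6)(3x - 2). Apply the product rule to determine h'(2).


Let u(x) = 2x - 6 and v(x) = 3x - 2
u'(x) = 2
v'(x) = 3
Product rule: h'(x) = u'(x)*v(x) + u(x)*v'(x)
= 2 * (3x - 2) + (2x - 6) * 3
At x = 2:
u(2) = 2 * 2 - 6 = -2
v(2) = 3 * 2 - 2 = 4
h'(2) = 2 * 4 + (-2) * 3
= 8 - 6
= 2

2


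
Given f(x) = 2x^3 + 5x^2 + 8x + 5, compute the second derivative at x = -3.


First derivative:
f'(x) = 6x^2 + 10x + 8
Second derivative:
f''(x) = 12x + 10
Substitute x = -3:
f''(-3) = 12 * (-3) + 10
= -36 + 10
= -26

-26


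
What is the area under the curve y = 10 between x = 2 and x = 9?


The area under a constant function y = 10 is a rectangle.
Width = 9 - 2 = 7
Height = 10
Area = width * height
= 7 * 10
= 70

70


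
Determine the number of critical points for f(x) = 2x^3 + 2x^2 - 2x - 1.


Find where f'(x) = 0:
f(x) = 2x^3 + 2x^2 - 2x - 1
f'(x) = 6x^2 + 4x - 2
This is a quadratic in x. Use the discriminant to count real roots.
Discriminant = (4)^2 - 4 * 6 * (-2)
= 16 - (-48)
= 64
Since discriminant > 0, f'(x) = 0 has 2 real solutions.
Number of critical points: 2

2


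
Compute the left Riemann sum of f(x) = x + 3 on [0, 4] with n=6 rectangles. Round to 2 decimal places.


Left Riemann sum uses left endpoints of each subinterval.
Interval: [0, 4], n = 6
dx = (4 - 0) / 6 = 2/3
Left endpoints: [0, 2/3, 4/3, 2, 8/3, 10/3]
f values: [3, 11/3, 13/3, 5, 17/3, 19/3]
Sum = dx * (sum of f values)
= 2/3 * 28
= 56/3 ≈ 18.67

18.67


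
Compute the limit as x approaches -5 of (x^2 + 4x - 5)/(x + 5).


Direct substitution gives 0/0, so we factor the numerator.
Factor: (x^2 + 4x - 5) = (x + 5)(x - 1)
Cancel the common factor (x + 5):
(x^2 + 4x - 5)/(x + 5) = (x - 1)
Now substitute x = -5:
= (-5) - (1) = -6

-6


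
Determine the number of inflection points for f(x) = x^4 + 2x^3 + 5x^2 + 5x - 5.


Inflection points occur where f''(x) = 0 and concavity changes.
f(x) = x^4 + 2x^3 + 5x^2 + 5x - 5
f'(x) = 4x^3 + 6x^2 + 10x + 5
f''(x) = 12x^2 + 12x + 10
This is a quadratic in x. Use the discriminant to count real roots.
Discriminant = (12)^2 - 4 * 12 * 10
= 144 - 480
= -336
Since discriminant < 0, f''(x) = 0 has no real solutions.
Number of inflection points: 0

0


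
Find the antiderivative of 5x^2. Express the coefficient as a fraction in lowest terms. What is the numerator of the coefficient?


Apply the power rule for integration:
integral of ax^n dx = a/(n+1) * x^(n+1) + C
integral of 5x^2 dx
= 5/3 * x^3 + C
The coefficient in lowest terms is 5/3, and its numerator is 5

5


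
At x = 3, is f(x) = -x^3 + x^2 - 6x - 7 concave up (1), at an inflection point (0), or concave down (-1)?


Concavity is determined by the sign of f''(x).
f(x) = -x^3 + x^2 - 6x - 7
f'(x) = -3x^2 + 2x - 6
f''(x) = -6x + 2
f''(3) = -6 * 3 + 2
= -18 + 2
= -16
Since f''(3) < 0, the function is concave down (-1)

-1


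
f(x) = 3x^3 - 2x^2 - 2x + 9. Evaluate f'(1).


Differentiate f(x) = 3x^3 - 2x^2 - 2x + 9 term by term:
f'(x) = 9x^2 - 4x - 2
Substitute x = 1:
f'(1) = 9 * 1^2 - 4 * 1 - 2
= 9 - 4 - 2
= 3

3


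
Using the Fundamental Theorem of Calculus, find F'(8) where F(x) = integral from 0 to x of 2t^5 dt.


By the Fundamental Theorem of Calculus (Part 1):
If F(x) = integral from 0 to x of f(t) dt, then F'(x) = f(x)
Here f(t) = 2t^5
So F'(x) = 2x^5
Evaluate at x = 8:
F'(8) = 2 * 8^5
= 2 * 32768
= 65536

65536


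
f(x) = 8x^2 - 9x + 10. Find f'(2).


Differentiate term by term using power and sum rules:
f(x) = 8x^2 - 9x + 10
f'(x) = 16x - 9
Substitute x = 2:
f'(2) = 16 * 2 - 9
= 32 - 9
= 23

23


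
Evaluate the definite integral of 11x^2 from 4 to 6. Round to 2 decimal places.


Find the antiderivative of 11x^2:
F(x) = 11/3 * x^3
Apply the Fundamental Theorem of Calculus:
F(6) - F(4)
= 11/3 * 6^3 - 11/3 * 4^3
= 11/3 * (216 - 64)
= 11/3 * 152
= 1672/3 ≈ 557.33

557.33


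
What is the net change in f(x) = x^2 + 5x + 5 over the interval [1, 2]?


Net change = f(b) - f(a)
f(x) = x^2 + 5x + 5
Compute f(2):
f(2) = 1 * 2^2 + 5 * 2 + 5
= 4 + 10 + 5
= 19
Compute f(1):
f(1) = 1 * 1^2 + 5 * 1 + 5
= 1 + 5 + 5
= 11
Net change = 19 - 11 = 8

8


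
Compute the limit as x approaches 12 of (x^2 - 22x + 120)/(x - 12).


Direct substitution gives 0/0, so we factor the numerator.
Factor: (x^2 - 22x + 120) = (x - 12)(x - 10)
Cancel the common factor (x - 12):
(x^2 - 22x + 120)/(x - 12) = (x - 10)
Now substitute x = 12:
= (12) - (10) = 2

2


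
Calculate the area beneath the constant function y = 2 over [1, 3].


The area under a constant function y = 2 is a rectangle.
Width = 3 - 1 = 2
Height = 2
Area = width * height
= 2 * 2
= 4

4


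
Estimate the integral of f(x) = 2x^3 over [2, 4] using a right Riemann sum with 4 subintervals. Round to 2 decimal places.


Right Riemann sum uses right endpoints of each subinterval.
Interval: [2, 4], n = 4
dx = (4 - 2) / 4 = 1/2
Right endpoints: [5/2, 3, 7/2, 4]
f values: [125/4, 54, 343/4, 128]
Sum = dx * (sum of f values)
= 1/2 * 299
= 299/2 = 149.50

149.50


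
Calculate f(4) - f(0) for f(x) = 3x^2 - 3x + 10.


Net change = f(b) - f(a)
f(x) = 3x^2 - 3x + 10
Compute f(4):
f(4) = 3 * 4^2 - 3 * 4 + 10
= 48 - 12 + 10
= 46
Compute f(0):
f(0) = 3 * 0^2 - 3 * 0 + 10
= 0 + 0 + 10
= 10
Net change = 46 - 10 = 36

36


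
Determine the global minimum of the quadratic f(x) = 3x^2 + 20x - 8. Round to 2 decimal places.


For a quadratic f(x) = ax^2 + bx + c with a > 0, the minimum is at the vertex.
Vertex x-coordinate: x = -b/(2a)
x = -(20) / (2 * 3)
x = -20/6 = -10/3
Substitute back to find the minimum value:
f(-10/3) = 3 * (-10/3)^2 + 20 * (-10/3) - 8
= 100/3 - 200/3 - 8
= -124/3 ≈ -41.33

-41.33


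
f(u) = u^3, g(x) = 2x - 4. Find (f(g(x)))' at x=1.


Using the chain rule: (f(g(x)))' = f'(g(x)) * g'(x)
First, find g(1):
g(1) = 2 * 1 - 4 = -2
Next, f'(u) = 3u^2
And g'(x) = 2
So f'(g(1)) * g'(1)
= 3 * (-2)^2 * 2
= 3 * 4 * 2
= 24

24


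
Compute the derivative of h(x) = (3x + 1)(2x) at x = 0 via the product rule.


Let u(x) = 3x + 1 and v(x) = 2x
u'(x) = 3
v'(x) = 2
Product rule: h'(x) = u'(x)*v(x) + u(x)*v'(x)
= 3 * (2x) + (3x + 1) * 2
At x = 0:
u(0) = 3 * 0 + 1 = 1
v(0) = 2 * 0 + 0 = 0
h'(0) = 3 * 0 + 1 * 2
= 0 + 2
= 2

2


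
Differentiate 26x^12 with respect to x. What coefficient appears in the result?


We apply the power rule: d/dx [ax^n] = a*n * x^(n-1)
d/dx [26x^12]
= 26 * 12 * x^(12-1)
= 312x^11
The coefficient is 312

312


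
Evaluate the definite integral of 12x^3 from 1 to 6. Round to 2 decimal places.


Find the antiderivative of 12x^3:
F(x) = 12/4 * x^4
Apply the Fundamental Theorem of Calculus:
F(6) - F(1)
= 12/4 * 6^4 - 12/4 * 1^4
= 12/4 * (1296 - 1)
= 12/4 * 1295
= 3885 = 3885.00

3885.00


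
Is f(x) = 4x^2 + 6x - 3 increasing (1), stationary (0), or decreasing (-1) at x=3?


Compute f'(x) to determine behavior:
f'(x) = 8x + 6
f'(3) = 8 * 3 + 6
= 24 + 6
= 30
Since f'(3) > 0, the function is increasing (1)

1


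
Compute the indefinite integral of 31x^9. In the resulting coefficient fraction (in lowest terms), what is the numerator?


Apply the power rule for integration:
integral of ax^n dx = a/(n+1) * x^(n+1) + C
integral of 31x^9 dx
= 31/10 * x^10 + C
The coefficient in lowest terms is 31/10, and its numerator is 31

31


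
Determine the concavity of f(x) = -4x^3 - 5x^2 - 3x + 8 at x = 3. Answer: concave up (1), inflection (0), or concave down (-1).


Concavity is determined by the sign of f''(x).
f(x) = -4x^3 - 5x^2 - 3x + 8
f'(x) = -12x^2 - 10x - 3
f''(x) = -24x - 10
f''(3) = -24 * 3 - 10
= -72 - 10
= -82
Since f''(3) < 0, the function is concave down (-1)

-1


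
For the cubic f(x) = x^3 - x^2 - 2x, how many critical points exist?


Find where f'(x) = 0:
f(x) = x^3 - x^2 - 2x
f'(x) = 3x^2 - 2x - 2
This is a quadratic in x. Use the discriminant to count real roots.
Discriminant = (-2)^2 - 4 * 3 * (-2)
= 4 - (-24)
= 28
Since discriminant > 0, f'(x) = 0 has 2 real solutions.
Number of critical points: 2

2


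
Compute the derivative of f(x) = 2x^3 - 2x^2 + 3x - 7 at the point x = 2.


Differentiate f(x) = 2x^3 - 2x^2 + 3x - 7 term by term:
f'(x) = 6x^2 - 4x + 3
Substitute x = 2:
f'(2) = 6 * 2^2 - 4 * 2 + 3
= 24 - 8 + 3
= 19

19


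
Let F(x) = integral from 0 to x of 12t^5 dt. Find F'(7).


By the Fundamental Theorem of Calculus (Part 1):
If F(x) = integral from 0 to x of f(t) dt, then F'(x) = f(x)
Here f(t) = 12t^5
So F'(x) = 12x^5
Evaluate at x = 7:
F'(7) = 12 * 7^5
= 12 * 16807
= 201684

201684


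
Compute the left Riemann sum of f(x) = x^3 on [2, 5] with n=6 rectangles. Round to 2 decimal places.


Left Riemann sum uses left endpoints of each subinterval.
Interval: [2, 5], n = 6
dx = (5 - 2) / 6 = 1/2
Left endpoints: [2, 5/2, 3, 7/2, 4, 9/2]
f values: [8, 125/8, 27, 343/8, 64, 729/8]
Sum = dx * (sum of f values)
= 1/2 * 1989/8
= 1989/16 ≈ 124.31

124.31


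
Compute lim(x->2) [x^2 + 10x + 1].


Since polynomials are continuous, we use direct substitution.
lim(x->2) of x^2 + 10x + 1
= 1 * 2^2 + 10 * 2 + 1
= 4 + 20 + 1
= 25

25


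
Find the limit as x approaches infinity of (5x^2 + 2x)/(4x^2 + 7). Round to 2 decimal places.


For limits at infinity with equal-degree polynomials,
we compare leading coefficients.
Numerator leading term: 5x^2
Denominator leading term: 4x^2
Divide both by x^2:
lim = (5 + 2/x) / (4 + 7/x^2)
As x -> infinity, the 1/x and 1/x^2 terms vanish:
= 5/4 = 1.25

1.25


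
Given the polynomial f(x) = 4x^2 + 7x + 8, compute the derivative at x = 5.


Differentiate term by term using power and sum rules:
f(x) = 4x^2 + 7x + 8
f'(x) = 8x + 7
Substitute x = 5:
f'(5) = 8 * 5 + 7
= 40 + 7
= 47

47


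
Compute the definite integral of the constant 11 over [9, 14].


The integral of a constant k over [a, b] equals k * (b - a).
integral from 9 to 14 of 11 dx
= 11 * (14 - 9)
= 11 * 5
= 55

55


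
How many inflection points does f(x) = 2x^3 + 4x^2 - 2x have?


Inflection points occur where f''(x) = 0 and concavity changes.
f(x) = 2x^3 + 4x^2 - 2x
f'(x) = 6x^2 + 8x - 2
f''(x) = 12x + 8
Set f''(x) = 0:
12x + 8 = 0
x = -8 / 12 = -2/3
Since f''(x) is linear (degree 1), it changes sign at this point.
Therefore there is exactly 1 inflection point.

1


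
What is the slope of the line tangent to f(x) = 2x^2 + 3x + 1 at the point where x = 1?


The slope of the tangent line equals f'(x) at the point.
f(x) = 2x^2 + 3x + 1
f'(x) = 4x + 3
At x = 1:
f'(1) = 4 * 1 + 3
= 4 + 3
= 7

7


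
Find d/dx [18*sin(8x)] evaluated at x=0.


Apply the chain rule to differentiate 18*sin(8x):
d/dx [18*sin(8x)]
= 18 * cos(8x) * d/dx(8x)
= 18 * 8 * cos(8x)
= 144 * cos(8x)
Evaluate at x = 0:
= 144 * cos(0)
= 144 * 1
= 144

144


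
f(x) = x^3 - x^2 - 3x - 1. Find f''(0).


First derivative:
f'(x) = 3x^2 - 2x - 3
Second derivative:
f''(x) = 6x - 2
Substitute x = 0:
f''(0) = 6 * 0 - 2
= 0 - 2
= -2

-2


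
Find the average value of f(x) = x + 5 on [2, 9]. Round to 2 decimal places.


Average value = 1/(b-a) * integral from a to b of f(x) dx
First compute the integral of x + 5:
F(x) = (1/2)x^2 + 5x
F(9) = 1/2 * 81 + 5 * 9 = 171/2
F(2) = 1/2 * 4 + 5 * 2 = 12
Integral = 171/2 - 12 = 147/2
Average = (147/2) / (9 - 2) = (147/2) / 7
= 21/2 = 10.50

10.50


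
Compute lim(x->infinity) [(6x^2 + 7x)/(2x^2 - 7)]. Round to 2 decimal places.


For limits at infinity with equal-degree polynomials,
we compare leading coefficients.
Numerator leading term: 6x^2
Denominator leading term: 2x^2
Divide both by x^2:
lim = (6 + 7/x) / (2 - 7/x^2)
As x -> infinity, the 1/x and 1/x^2 terms vanish:
= 6/2 = 3 = 3.00

3.00


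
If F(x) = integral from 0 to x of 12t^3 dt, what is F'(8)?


By the Fundamental Theorem of Calculus (Part 1):
If F(x) = integral from 0 to x of f(t) dt, then F'(x) = f(x)
Here f(t) = 12t^3
So F'(x) = 12x^3
Evaluate at x = 8:
F'(8) = 12 * 8^3
= 12 * 512
= 6144

6144


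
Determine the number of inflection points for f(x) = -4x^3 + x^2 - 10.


Inflection points occur where f''(x) = 0 and concavity changes.
f(x) = -4x^3 + x^2 - 10
f'(x) = -12x^2 + 2x
f''(x) = -24x + 2
Set f''(x) = 0:
-24x + 2 = 0
x = -2 / (-24) = 1/12
Since f''(x) is linear (degree 1), it changes sign at this point.
Therefore there is exactly 1 inflection point.

1


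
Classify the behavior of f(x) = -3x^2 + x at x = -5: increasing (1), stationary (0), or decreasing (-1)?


Compute f'(x) to determine behavior:
f'(x) = -6x + 1
f'(-5) = -6 * (-5) + 1
= 30 + 1
= 31
Since f'(-5) > 0, the function is increasing (1)

1
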